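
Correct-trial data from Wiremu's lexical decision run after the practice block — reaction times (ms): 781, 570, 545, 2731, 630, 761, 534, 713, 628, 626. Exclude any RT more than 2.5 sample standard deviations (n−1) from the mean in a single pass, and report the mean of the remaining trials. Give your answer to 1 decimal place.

643.1 ms

n = 10, ΣRT = 8519, M = 851.900
Σ(x−M)² = 3988716.90; s = √(3988716.90/9) = 665.726
Cutoffs: 851.900 ± 2.5·665.726 → [-812.4, 2516.2]
Outside: 2731 → excluded.
Retained (n=9): Σ = 5788, mean = 5788/9 = 643.111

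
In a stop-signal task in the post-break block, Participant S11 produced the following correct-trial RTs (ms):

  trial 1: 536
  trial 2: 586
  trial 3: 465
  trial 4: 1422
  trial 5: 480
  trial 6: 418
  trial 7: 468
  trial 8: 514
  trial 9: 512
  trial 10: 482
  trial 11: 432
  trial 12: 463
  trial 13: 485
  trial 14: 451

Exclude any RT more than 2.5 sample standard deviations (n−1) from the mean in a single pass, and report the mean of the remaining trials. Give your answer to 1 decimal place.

n = 14, ΣRT = 7714, M = 551.000
Σ(x−M)² = 841018.00; s = √(841018.00/13) = 254.350
Cutoffs: 551.000 ± 2.5·254.350 → [-84.9, 1186.9]
Outside: 1422 → excluded.
Retained (n=13): Σ = 6292, mean = 6292/13 = 484.000

484.0 ms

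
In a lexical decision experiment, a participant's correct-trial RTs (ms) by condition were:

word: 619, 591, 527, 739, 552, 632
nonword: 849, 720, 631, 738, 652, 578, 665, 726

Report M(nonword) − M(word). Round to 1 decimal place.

M(word) = 3660/6 = 610.000
M(nonword) = 5559/8 = 694.875
Difference = 694.875 − 610.000 = 84.875 ms

84.9 ms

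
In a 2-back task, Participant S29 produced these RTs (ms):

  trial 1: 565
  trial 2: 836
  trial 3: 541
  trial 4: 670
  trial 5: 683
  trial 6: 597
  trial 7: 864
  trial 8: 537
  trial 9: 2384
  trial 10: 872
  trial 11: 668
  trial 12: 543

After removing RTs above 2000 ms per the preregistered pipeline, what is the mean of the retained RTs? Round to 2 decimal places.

670.55 ms

Excluded: 2384
Retained (n=11): Σ = 7376
Mean = 7376/11 = 670.5455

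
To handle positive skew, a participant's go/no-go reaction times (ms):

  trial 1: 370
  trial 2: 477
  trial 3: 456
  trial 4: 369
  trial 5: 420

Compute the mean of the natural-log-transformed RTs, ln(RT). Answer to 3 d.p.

ln(RT): 5.9135, 6.1675, 6.1225, 5.9108, 6.0403
Σ ln(RT) = 30.1546
Mean = 30.1546/5 = 6.03091

6.031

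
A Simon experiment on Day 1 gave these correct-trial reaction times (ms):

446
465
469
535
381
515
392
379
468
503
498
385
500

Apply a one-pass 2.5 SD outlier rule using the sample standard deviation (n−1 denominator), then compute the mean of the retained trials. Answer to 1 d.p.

456.6 ms

n = 13, ΣRT = 5936, M = 456.615
Σ(x−M)² = 36811.08; s = √(36811.08/12) = 55.386
Cutoffs: 456.615 ± 2.5·55.386 → [318.2, 595.1]
No RTs fall outside the cutoffs; all 13 retained. Mean = 5936/13 = 456.615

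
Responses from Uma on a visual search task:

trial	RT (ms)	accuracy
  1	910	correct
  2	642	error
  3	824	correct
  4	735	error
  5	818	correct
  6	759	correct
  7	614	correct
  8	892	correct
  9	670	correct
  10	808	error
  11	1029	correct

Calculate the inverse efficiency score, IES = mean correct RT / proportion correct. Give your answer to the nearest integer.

Correct trials (n=8): 910, 824, 818, 759, 614, 892, 670, 1029
Mean correct RT = 6516/8 = 814.5000 ms
Proportion correct = 8/11
IES = 814.5000 / (8/11) = 1119.938 ms

1120 ms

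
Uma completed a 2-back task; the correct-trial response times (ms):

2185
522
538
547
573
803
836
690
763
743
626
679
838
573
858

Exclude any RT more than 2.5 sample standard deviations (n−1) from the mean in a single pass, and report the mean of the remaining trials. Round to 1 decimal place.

684.9 ms

n = 15, ΣRT = 11774, M = 784.933
Σ(x−M)² = 2295562.93; s = √(2295562.93/14) = 404.931
Cutoffs: 784.933 ± 2.5·404.931 → [-227.4, 1797.3]
Outside: 2185 → excluded.
Retained (n=14): Σ = 9589, mean = 9589/14 = 684.929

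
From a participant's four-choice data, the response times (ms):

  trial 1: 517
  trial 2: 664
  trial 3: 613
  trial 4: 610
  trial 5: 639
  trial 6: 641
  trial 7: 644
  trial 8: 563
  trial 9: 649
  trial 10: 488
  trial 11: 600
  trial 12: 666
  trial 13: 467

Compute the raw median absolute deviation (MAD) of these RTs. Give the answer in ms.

Sorted: 467, 488, 517, 563, 600, 610, 613, 639, 641, 644, 649, 664, 666 → median = 613
|x − 613|: 96, 51, 0, 3, 26, 28, 31, 50, 36, 125, 13, 53, 146
Sorted deviations: 0, 3, 13, 26, 28, 31, 36, 50, 51, 53, 96, 125, 146 → MAD = 36

36 ms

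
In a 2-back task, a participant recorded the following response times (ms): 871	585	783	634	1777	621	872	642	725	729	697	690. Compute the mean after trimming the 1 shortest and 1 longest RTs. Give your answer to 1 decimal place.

726.4 ms

Sorted: 585, 621, 634, 642, 690, 697, 725, 729, 783, 871, 872, 1777
Drop lowest 1 (585) and highest 1 (1777)
Remaining (n=10): Σ = 7264, mean = 7264/10 = 726.400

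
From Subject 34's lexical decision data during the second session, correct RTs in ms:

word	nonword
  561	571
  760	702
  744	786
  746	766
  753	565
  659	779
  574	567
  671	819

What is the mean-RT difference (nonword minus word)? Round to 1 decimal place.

10.9 ms

M(word) = 5468/8 = 683.500
M(nonword) = 5555/8 = 694.375
Difference = 694.375 − 683.500 = 10.875 ms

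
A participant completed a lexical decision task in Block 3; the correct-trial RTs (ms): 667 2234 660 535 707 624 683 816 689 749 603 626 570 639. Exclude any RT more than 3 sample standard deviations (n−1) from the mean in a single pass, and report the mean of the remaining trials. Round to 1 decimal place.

659.1 ms

n = 14, ΣRT = 10802, M = 771.571
Σ(x−M)² = 2368953.43; s = √(2368953.43/13) = 426.881
Cutoffs: 771.571 ± 3·426.881 → [-509.1, 2052.2]
Outside: 2234 → excluded.
Retained (n=13): Σ = 8568, mean = 8568/13 = 659.077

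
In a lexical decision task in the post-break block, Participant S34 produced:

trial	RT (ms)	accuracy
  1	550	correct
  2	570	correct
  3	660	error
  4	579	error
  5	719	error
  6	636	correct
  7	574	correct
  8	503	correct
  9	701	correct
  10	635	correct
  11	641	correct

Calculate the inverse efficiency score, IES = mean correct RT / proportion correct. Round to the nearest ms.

827 ms

Correct trials (n=8): 550, 570, 636, 574, 503, 701, 635, 641
Mean correct RT = 4810/8 = 601.2500 ms
Proportion correct = 8/11
IES = 601.2500 / (8/11) = 826.719 ms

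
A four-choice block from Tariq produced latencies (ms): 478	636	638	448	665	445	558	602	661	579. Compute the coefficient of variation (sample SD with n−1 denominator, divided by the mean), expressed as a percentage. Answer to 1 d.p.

n = 10, Σ = 5710, M = 571.0000
Σ(x−M)² = 66498.000; s = √(66498.000/9) = 85.9574
CV = 85.9574 / 571.0000 = 0.15054 = 15.054%

15.1%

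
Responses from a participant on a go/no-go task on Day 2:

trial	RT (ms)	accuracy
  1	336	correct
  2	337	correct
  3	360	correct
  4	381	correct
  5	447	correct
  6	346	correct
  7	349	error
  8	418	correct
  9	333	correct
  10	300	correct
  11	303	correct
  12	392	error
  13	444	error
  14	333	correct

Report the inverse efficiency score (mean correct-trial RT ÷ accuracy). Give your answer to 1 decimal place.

450.5 ms

Correct trials (n=11): 336, 337, 360, 381, 447, 346, 418, 333, 300, 303, 333
Mean correct RT = 3894/11 = 354.0000 ms
Proportion correct = 11/14
IES = 354.0000 / (11/14) = 450.545 ms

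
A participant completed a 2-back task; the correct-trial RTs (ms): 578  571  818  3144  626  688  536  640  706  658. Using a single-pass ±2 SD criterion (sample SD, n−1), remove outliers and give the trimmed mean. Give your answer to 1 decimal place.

646.8 ms

n = 10, ΣRT = 8965, M = 896.500
Σ(x−M)² = 5670378.50; s = √(5670378.50/9) = 793.752
Cutoffs: 896.500 ± 2·793.752 → [-691.0, 2484.0]
Outside: 3144 → excluded.
Retained (n=9): Σ = 5821, mean = 5821/9 = 646.778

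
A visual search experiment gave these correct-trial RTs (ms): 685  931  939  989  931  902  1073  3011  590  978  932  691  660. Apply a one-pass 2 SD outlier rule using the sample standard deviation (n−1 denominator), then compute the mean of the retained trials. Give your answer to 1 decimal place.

858.4 ms

n = 13, ΣRT = 13312, M = 1024.000
Σ(x−M)² = 4548444.00; s = √(4548444.00/12) = 615.660
Cutoffs: 1024.000 ± 2·615.660 → [-207.3, 2255.3]
Outside: 3011 → excluded.
Retained (n=12): Σ = 10301, mean = 10301/12 = 858.417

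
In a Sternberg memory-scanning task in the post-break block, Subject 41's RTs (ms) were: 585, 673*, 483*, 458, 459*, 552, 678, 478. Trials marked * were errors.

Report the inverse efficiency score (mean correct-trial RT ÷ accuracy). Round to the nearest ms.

Correct trials (n=5): 585, 458, 552, 678, 478
Mean correct RT = 2751/5 = 550.2000 ms
Proportion correct = 5/8
IES = 550.2000 / (5/8) = 880.320 ms

880 ms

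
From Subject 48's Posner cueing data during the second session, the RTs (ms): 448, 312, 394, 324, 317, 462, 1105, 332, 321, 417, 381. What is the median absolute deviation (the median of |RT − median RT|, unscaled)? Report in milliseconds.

60 ms

Sorted: 312, 317, 321, 324, 332, 381, 394, 417, 448, 462, 1105 → median = 381
|x − 381|: 67, 69, 13, 57, 64, 81, 724, 49, 60, 36, 0
Sorted deviations: 0, 13, 36, 49, 57, 60, 64, 67, 69, 81, 724 → MAD = 60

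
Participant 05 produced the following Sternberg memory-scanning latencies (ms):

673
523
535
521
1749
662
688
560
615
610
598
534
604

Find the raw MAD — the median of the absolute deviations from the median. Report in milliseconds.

Sorted: 521, 523, 534, 535, 560, 598, 604, 610, 615, 662, 673, 688, 1749 → median = 604
|x − 604|: 69, 81, 69, 83, 1145, 58, 84, 44, 11, 6, 6, 70, 0
Sorted deviations: 0, 6, 6, 11, 44, 58, 69, 69, 70, 81, 83, 84, 1145 → MAD = 69

69 ms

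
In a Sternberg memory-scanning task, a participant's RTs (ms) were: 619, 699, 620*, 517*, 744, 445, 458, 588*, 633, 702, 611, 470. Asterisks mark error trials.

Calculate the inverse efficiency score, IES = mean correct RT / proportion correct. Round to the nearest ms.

797 ms

Correct trials (n=9): 619, 699, 744, 445, 458, 633, 702, 611, 470
Mean correct RT = 5381/9 = 597.8889 ms
Proportion correct = 9/12
IES = 597.8889 / (9/12) = 797.185 ms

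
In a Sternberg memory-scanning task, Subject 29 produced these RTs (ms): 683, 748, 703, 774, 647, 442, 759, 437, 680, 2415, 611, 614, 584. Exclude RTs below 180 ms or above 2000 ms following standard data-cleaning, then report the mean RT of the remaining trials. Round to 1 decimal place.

640.2 ms

Excluded: 2415
Retained (n=12): Σ = 7682
Mean = 7682/12 = 640.1667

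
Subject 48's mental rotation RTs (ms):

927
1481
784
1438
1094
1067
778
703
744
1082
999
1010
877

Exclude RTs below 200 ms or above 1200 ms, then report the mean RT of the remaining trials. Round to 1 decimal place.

Excluded: 1438, 1481
Retained (n=11): Σ = 10065
Mean = 10065/11 = 915.0000

915.0 ms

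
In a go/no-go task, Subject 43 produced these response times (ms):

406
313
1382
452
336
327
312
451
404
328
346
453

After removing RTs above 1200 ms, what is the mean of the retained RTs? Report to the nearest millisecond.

Excluded: 1382
Retained (n=11): Σ = 4128
Mean = 4128/11 = 375.2727

375 ms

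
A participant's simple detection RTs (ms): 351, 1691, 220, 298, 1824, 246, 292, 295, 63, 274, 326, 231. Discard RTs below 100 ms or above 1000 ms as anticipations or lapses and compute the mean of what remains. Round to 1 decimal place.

281.4 ms

Excluded: 63, 1691, 1824
Retained (n=9): Σ = 2533
Mean = 2533/9 = 281.4444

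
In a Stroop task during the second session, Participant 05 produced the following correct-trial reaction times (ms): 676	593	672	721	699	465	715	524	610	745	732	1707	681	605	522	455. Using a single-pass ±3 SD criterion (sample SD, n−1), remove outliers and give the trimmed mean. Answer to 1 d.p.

n = 16, ΣRT = 11122, M = 695.125
Σ(x−M)² = 1225589.75; s = √(1225589.75/15) = 285.843
Cutoffs: 695.125 ± 3·285.843 → [-162.4, 1552.7]
Outside: 1707 → excluded.
Retained (n=15): Σ = 9415, mean = 9415/15 = 627.667

627.7 ms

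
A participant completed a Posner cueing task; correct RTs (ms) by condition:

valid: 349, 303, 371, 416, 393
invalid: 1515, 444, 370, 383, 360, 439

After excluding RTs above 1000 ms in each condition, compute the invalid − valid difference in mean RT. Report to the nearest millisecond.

invalid: exclude 1515
M(valid) = 1832/5 = 366.400
M(invalid) = 1996/5 = 399.200
Difference = 399.200 − 366.400 = 32.800 ms

33 ms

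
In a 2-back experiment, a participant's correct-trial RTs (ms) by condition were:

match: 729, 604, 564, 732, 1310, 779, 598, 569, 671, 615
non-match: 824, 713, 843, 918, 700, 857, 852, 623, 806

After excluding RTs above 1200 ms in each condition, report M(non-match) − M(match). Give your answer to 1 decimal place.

match: exclude 1310
M(match) = 5861/9 = 651.222
M(non-match) = 7136/9 = 792.889
Difference = 792.889 − 651.222 = 141.667 ms

141.7 ms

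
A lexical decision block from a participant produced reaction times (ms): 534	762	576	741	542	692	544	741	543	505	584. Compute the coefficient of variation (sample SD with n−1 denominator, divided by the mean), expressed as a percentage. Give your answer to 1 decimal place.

15.9%

n = 11, Σ = 6764, M = 614.9091
Σ(x−M)² = 95986.909; s = √(95986.909/10) = 97.9729
CV = 97.9729 / 614.9091 = 0.15933 = 15.933%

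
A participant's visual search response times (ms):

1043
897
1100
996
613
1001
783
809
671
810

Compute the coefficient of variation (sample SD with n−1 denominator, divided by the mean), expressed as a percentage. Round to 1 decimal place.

18.6%

n = 10, Σ = 8723, M = 872.3000
Σ(x−M)² = 237082.100; s = √(237082.100/9) = 162.3036
CV = 162.3036 / 872.3000 = 0.18606 = 18.606%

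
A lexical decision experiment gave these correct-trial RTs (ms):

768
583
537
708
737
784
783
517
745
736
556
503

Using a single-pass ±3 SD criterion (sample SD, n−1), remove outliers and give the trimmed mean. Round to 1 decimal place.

n = 12, ΣRT = 7957, M = 663.083
Σ(x−M)² = 140260.92; s = √(140260.92/11) = 112.920
Cutoffs: 663.083 ± 3·112.920 → [324.3, 1001.8]
No RTs fall outside the cutoffs; all 12 retained. Mean = 7957/12 = 663.083

663.1 ms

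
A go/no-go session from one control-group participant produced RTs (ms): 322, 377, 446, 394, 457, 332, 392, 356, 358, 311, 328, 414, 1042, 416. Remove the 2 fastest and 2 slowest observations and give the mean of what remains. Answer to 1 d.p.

381.3 ms

Sorted: 311, 322, 328, 332, 356, 358, 377, 392, 394, 414, 416, 446, 457, 1042
Drop lowest 2 (311, 322) and highest 2 (457, 1042)
Remaining (n=10): Σ = 3813, mean = 3813/10 = 381.300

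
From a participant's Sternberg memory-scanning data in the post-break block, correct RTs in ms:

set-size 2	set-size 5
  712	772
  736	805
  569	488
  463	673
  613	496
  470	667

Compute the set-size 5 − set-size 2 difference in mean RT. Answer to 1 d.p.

M(set-size 2) = 3563/6 = 593.833
M(set-size 5) = 3901/6 = 650.167
Difference = 650.167 − 593.833 = 56.333 ms

56.3 ms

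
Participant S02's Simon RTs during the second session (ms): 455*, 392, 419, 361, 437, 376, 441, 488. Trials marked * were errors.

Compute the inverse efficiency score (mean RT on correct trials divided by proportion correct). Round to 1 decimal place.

475.8 ms

Correct trials (n=7): 392, 419, 361, 437, 376, 441, 488
Mean correct RT = 2914/7 = 416.2857 ms
Proportion correct = 7/8
IES = 416.2857 / (7/8) = 475.755 ms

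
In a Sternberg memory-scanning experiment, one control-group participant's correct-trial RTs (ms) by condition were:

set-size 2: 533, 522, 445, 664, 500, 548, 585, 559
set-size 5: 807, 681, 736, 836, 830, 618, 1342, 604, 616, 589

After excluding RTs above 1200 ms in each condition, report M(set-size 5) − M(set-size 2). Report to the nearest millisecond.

157 ms

set-size 5: exclude 1342
M(set-size 2) = 4356/8 = 544.500
M(set-size 5) = 6317/9 = 701.889
Difference = 701.889 − 544.500 = 157.389 ms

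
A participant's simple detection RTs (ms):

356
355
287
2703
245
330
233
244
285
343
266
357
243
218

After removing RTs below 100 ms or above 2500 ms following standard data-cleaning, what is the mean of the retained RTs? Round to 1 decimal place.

Excluded: 2703
Retained (n=13): Σ = 3762
Mean = 3762/13 = 289.3846

289.4 ms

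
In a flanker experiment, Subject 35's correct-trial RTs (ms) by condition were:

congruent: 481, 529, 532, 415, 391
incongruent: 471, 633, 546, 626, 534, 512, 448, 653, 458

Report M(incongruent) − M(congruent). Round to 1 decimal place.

72.7 ms

M(congruent) = 2348/5 = 469.600
M(incongruent) = 4881/9 = 542.333
Difference = 542.333 − 469.600 = 72.733 ms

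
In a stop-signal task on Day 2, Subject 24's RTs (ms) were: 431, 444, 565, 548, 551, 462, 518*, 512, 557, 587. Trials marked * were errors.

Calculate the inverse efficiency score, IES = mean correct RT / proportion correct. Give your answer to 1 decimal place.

Correct trials (n=9): 431, 444, 565, 548, 551, 462, 512, 557, 587
Mean correct RT = 4657/9 = 517.4444 ms
Proportion correct = 9/10
IES = 517.4444 / (9/10) = 574.938 ms

574.9 ms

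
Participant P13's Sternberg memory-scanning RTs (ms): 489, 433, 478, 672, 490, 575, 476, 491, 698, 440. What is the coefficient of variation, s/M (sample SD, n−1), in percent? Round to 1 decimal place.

17.8%

n = 10, Σ = 5242, M = 524.2000
Σ(x−M)² = 78007.600; s = √(78007.600/9) = 93.0995
CV = 93.0995 / 524.2000 = 0.17760 = 17.760%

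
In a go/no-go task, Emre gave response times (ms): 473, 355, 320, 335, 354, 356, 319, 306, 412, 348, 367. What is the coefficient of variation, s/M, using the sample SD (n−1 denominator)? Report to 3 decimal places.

0.132

n = 11, Σ = 3945, M = 358.6364
Σ(x−M)² = 22544.545; s = √(22544.545/10) = 47.4811
CV = 47.4811 / 358.6364 = 0.13239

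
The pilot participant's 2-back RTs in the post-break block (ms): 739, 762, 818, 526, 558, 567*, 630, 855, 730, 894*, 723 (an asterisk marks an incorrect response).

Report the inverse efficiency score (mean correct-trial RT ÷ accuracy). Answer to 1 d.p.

861.1 ms

Correct trials (n=9): 739, 762, 818, 526, 558, 630, 855, 730, 723
Mean correct RT = 6341/9 = 704.5556 ms
Proportion correct = 9/11
IES = 704.5556 / (9/11) = 861.123 ms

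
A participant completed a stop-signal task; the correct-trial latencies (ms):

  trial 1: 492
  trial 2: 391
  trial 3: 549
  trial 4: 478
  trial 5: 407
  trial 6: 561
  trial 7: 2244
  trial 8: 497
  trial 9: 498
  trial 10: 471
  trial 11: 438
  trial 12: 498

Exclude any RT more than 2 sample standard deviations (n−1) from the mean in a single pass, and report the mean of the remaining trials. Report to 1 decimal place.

n = 12, ΣRT = 7524, M = 627.000
Σ(x−M)² = 2879890.00; s = √(2879890.00/11) = 511.672
Cutoffs: 627.000 ± 2·511.672 → [-396.3, 1650.3]
Outside: 2244 → excluded.
Retained (n=11): Σ = 5280, mean = 5280/11 = 480.000

480.0 ms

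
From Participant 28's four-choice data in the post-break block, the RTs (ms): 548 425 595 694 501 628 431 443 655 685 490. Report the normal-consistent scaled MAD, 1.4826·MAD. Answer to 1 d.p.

155.7 ms

Sorted: 425, 431, 443, 490, 501, 548, 595, 628, 655, 685, 694 → median = 548
|x − 548| sorted: 0, 47, 47, 58, 80, 105, 107, 117, 123, 137, 146 → MAD = 105
Robust SD ≈ 1.4826 × 105 = 155.673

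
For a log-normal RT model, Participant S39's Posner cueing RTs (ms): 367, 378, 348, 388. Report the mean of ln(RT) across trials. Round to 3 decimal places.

ln(RT): 5.9054, 5.9349, 5.8522, 5.9610
Σ ln(RT) = 23.6535
Mean = 23.6535/4 = 5.91337

5.913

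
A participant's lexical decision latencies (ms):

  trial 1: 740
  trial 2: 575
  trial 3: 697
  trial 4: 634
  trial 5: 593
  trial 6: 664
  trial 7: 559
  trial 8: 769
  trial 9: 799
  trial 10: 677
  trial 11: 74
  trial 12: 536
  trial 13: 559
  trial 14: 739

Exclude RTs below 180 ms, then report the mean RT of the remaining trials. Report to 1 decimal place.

657.0 ms

Excluded: 74
Retained (n=13): Σ = 8541
Mean = 8541/13 = 657.0000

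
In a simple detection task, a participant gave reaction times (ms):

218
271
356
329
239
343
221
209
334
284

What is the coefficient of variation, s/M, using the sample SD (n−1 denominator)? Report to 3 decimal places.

0.203

n = 10, Σ = 2804, M = 280.4000
Σ(x−M)² = 29204.400; s = √(29204.400/9) = 56.9643
CV = 56.9643 / 280.4000 = 0.20315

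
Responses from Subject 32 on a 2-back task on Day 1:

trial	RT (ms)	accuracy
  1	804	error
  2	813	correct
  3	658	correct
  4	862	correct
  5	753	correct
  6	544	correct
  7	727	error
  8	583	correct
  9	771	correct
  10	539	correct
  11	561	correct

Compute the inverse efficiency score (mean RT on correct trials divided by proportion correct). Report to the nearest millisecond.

826 ms

Correct trials (n=9): 813, 658, 862, 753, 544, 583, 771, 539, 561
Mean correct RT = 6084/9 = 676.0000 ms
Proportion correct = 9/11
IES = 676.0000 / (9/11) = 826.222 ms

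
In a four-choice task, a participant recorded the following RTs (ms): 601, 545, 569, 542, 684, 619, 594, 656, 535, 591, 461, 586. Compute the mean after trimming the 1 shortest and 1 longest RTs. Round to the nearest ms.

584 ms

Sorted: 461, 535, 542, 545, 569, 586, 591, 594, 601, 619, 656, 684
Drop lowest 1 (461) and highest 1 (684)
Remaining (n=10): Σ = 5838, mean = 5838/10 = 583.800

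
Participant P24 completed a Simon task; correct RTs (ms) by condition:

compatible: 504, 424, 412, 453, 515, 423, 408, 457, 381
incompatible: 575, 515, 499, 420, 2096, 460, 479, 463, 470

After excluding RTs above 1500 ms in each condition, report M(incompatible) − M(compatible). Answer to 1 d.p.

incompatible: exclude 2096
M(compatible) = 3977/9 = 441.889
M(incompatible) = 3881/8 = 485.125
Difference = 485.125 − 441.889 = 43.236 ms

43.2 ms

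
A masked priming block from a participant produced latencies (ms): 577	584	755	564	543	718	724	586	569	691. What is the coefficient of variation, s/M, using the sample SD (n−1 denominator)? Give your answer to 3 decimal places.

0.128

n = 10, Σ = 6311, M = 631.1000
Σ(x−M)² = 58420.900; s = √(58420.900/9) = 80.5681
CV = 80.5681 / 631.1000 = 0.12766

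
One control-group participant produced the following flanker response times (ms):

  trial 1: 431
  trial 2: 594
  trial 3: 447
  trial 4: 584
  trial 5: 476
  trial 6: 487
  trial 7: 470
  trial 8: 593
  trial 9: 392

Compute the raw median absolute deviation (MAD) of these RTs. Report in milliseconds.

Sorted: 392, 431, 447, 470, 476, 487, 584, 593, 594 → median = 476
|x − 476|: 45, 118, 29, 108, 0, 11, 6, 117, 84
Sorted deviations: 0, 6, 11, 29, 45, 84, 108, 117, 118 → MAD = 45

45 ms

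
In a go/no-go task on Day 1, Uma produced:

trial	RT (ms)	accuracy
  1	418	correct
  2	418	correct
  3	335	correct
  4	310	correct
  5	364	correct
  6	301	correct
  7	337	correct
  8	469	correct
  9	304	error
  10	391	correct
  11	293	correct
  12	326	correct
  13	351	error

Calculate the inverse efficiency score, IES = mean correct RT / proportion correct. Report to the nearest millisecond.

426 ms

Correct trials (n=11): 418, 418, 335, 310, 364, 301, 337, 469, 391, 293, 326
Mean correct RT = 3962/11 = 360.1818 ms
Proportion correct = 11/13
IES = 360.1818 / (11/13) = 425.669 ms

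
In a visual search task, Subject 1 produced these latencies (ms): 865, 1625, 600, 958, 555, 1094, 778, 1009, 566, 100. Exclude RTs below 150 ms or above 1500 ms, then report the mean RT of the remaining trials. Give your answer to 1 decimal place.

Excluded: 100, 1625
Retained (n=8): Σ = 6425
Mean = 6425/8 = 803.1250

803.1 ms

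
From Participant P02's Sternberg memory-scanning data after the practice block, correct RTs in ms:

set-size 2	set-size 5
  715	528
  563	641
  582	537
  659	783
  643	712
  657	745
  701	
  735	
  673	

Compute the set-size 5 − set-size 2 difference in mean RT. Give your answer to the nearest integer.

-1 ms

M(set-size 2) = 5928/9 = 658.667
M(set-size 5) = 3946/6 = 657.667
Difference = 657.667 − 658.667 = -1.000 ms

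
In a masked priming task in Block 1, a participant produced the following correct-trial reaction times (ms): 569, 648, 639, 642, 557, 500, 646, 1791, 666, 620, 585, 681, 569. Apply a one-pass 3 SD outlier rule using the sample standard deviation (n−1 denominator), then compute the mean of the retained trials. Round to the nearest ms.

n = 13, ΣRT = 9113, M = 701.000
Σ(x−M)² = 1318886.00; s = √(1318886.00/12) = 331.522
Cutoffs: 701.000 ± 3·331.522 → [-293.6, 1695.6]
Outside: 1791 → excluded.
Retained (n=12): Σ = 7322, mean = 7322/12 = 610.167

610 ms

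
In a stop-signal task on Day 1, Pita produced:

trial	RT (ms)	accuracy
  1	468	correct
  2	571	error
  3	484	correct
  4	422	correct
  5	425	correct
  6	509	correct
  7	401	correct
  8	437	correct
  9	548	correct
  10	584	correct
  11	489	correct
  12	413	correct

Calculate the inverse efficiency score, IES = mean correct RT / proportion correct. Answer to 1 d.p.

513.7 ms

Correct trials (n=11): 468, 484, 422, 425, 509, 401, 437, 548, 584, 489, 413
Mean correct RT = 5180/11 = 470.9091 ms
Proportion correct = 11/12
IES = 470.9091 / (11/12) = 513.719 ms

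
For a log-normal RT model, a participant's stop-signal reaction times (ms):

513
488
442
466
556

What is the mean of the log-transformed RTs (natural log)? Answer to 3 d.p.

6.197

ln(RT): 6.2403, 6.1903, 6.0913, 6.1442, 6.3208
Σ ln(RT) = 30.9869
Mean = 30.9869/5 = 6.19737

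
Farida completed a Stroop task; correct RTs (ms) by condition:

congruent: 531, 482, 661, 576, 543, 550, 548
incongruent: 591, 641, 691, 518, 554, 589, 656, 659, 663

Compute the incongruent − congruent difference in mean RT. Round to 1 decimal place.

62.1 ms

M(congruent) = 3891/7 = 555.857
M(incongruent) = 5562/9 = 618.000
Difference = 618.000 − 555.857 = 62.143 ms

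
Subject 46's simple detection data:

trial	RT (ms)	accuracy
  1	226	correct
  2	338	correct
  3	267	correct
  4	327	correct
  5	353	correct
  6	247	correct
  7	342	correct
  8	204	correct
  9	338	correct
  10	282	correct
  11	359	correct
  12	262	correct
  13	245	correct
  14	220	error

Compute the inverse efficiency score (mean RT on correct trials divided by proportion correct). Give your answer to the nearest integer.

Correct trials (n=13): 226, 338, 267, 327, 353, 247, 342, 204, 338, 282, 359, 262, 245
Mean correct RT = 3790/13 = 291.5385 ms
Proportion correct = 13/14
IES = 291.5385 / (13/14) = 313.964 ms

314 ms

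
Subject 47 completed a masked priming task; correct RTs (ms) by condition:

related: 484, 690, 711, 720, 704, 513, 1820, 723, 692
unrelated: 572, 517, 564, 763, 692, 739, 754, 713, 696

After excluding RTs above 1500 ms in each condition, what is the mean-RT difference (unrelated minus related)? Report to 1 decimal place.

13.2 ms

related: exclude 1820
M(related) = 5237/8 = 654.625
M(unrelated) = 6010/9 = 667.778
Difference = 667.778 − 654.625 = 13.153 ms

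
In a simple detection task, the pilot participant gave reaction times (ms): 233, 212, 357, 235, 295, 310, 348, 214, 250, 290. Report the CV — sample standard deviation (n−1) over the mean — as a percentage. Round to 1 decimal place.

19.4%

n = 10, Σ = 2744, M = 274.4000
Σ(x−M)² = 25578.400; s = √(25578.400/9) = 53.3108
CV = 53.3108 / 274.4000 = 0.19428 = 19.428%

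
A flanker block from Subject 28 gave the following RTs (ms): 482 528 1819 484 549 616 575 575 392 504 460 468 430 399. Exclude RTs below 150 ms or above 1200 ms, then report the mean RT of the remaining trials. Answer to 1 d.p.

497.1 ms

Excluded: 1819
Retained (n=13): Σ = 6462
Mean = 6462/13 = 497.0769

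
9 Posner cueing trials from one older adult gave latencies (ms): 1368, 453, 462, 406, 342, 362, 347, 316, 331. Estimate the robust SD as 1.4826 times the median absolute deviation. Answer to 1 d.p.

65.2 ms

Sorted: 316, 331, 342, 347, 362, 406, 453, 462, 1368 → median = 362
|x − 362| sorted: 0, 15, 20, 31, 44, 46, 91, 100, 1006 → MAD = 44
Robust SD ≈ 1.4826 × 44 = 65.234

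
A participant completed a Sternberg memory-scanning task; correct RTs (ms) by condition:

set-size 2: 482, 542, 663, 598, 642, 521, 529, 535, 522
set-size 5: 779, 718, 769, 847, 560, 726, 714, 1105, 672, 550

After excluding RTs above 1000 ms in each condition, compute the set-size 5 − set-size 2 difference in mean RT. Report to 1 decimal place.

144.6 ms

set-size 5: exclude 1105
M(set-size 2) = 5034/9 = 559.333
M(set-size 5) = 6335/9 = 703.889
Difference = 703.889 − 559.333 = 144.556 ms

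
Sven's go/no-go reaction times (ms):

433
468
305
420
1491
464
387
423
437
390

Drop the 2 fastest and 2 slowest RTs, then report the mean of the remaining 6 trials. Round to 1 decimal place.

427.8 ms

Sorted: 305, 387, 390, 420, 423, 433, 437, 464, 468, 1491
Drop lowest 2 (305, 387) and highest 2 (468, 1491)
Remaining (n=6): Σ = 2567, mean = 2567/6 = 427.833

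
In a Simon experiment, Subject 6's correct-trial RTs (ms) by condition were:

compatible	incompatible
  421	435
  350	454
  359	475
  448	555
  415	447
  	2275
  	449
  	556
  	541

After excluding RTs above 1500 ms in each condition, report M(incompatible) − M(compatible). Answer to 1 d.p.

90.4 ms

incompatible: exclude 2275
M(compatible) = 1993/5 = 398.600
M(incompatible) = 3912/8 = 489.000
Difference = 489.000 − 398.600 = 90.400 ms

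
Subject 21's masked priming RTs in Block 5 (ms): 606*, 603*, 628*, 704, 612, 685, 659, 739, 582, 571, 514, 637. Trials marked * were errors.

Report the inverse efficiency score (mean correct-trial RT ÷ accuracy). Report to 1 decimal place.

Correct trials (n=9): 704, 612, 685, 659, 739, 582, 571, 514, 637
Mean correct RT = 5703/9 = 633.6667 ms
Proportion correct = 9/12
IES = 633.6667 / (9/12) = 844.889 ms

844.9 ms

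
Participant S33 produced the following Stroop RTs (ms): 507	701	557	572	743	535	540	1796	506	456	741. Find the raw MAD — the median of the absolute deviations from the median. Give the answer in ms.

51 ms

Sorted: 456, 506, 507, 535, 540, 557, 572, 701, 741, 743, 1796 → median = 557
|x − 557|: 50, 144, 0, 15, 186, 22, 17, 1239, 51, 101, 184
Sorted deviations: 0, 15, 17, 22, 50, 51, 101, 144, 184, 186, 1239 → MAD = 51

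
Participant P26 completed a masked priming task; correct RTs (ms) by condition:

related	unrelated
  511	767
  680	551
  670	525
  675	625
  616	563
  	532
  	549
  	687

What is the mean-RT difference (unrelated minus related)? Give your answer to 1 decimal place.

-30.5 ms

M(related) = 3152/5 = 630.400
M(unrelated) = 4799/8 = 599.875
Difference = 599.875 − 630.400 = -30.525 ms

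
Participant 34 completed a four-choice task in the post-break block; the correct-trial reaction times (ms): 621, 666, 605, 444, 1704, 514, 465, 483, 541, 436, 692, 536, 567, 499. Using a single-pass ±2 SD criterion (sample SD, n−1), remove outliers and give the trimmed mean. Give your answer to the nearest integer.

544 ms

n = 14, ΣRT = 8773, M = 626.643
Σ(x−M)² = 1331573.21; s = √(1331573.21/13) = 320.045
Cutoffs: 626.643 ± 2·320.045 → [-13.4, 1266.7]
Outside: 1704 → excluded.
Retained (n=13): Σ = 7069, mean = 7069/13 = 543.769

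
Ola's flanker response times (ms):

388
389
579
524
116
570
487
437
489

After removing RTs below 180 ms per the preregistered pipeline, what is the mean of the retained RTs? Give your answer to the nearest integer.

Excluded: 116
Retained (n=8): Σ = 3863
Mean = 3863/8 = 482.8750

483 ms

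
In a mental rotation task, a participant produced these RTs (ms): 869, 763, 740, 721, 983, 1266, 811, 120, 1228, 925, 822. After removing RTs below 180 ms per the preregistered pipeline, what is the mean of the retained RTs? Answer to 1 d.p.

912.8 ms

Excluded: 120
Retained (n=10): Σ = 9128
Mean = 9128/10 = 912.8000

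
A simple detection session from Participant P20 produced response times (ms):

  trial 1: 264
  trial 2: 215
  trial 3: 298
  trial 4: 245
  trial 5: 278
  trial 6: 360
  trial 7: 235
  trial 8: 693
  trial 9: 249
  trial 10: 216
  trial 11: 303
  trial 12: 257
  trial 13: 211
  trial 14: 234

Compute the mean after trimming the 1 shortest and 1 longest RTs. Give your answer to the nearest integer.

Sorted: 211, 215, 216, 234, 235, 245, 249, 257, 264, 278, 298, 303, 360, 693
Drop lowest 1 (211) and highest 1 (693)
Remaining (n=12): Σ = 3154, mean = 3154/12 = 262.833

263 ms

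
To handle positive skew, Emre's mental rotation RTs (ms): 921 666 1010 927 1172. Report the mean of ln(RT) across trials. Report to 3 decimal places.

ln(RT): 6.8255, 6.5013, 6.9177, 6.8320, 7.0665
Σ ln(RT) = 34.1429
Mean = 34.1429/5 = 6.82858

6.829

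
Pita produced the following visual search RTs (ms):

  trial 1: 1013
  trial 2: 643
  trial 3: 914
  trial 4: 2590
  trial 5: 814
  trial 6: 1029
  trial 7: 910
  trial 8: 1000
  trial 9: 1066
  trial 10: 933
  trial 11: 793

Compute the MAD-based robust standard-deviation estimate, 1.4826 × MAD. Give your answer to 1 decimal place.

142.3 ms

Sorted: 643, 793, 814, 910, 914, 933, 1000, 1013, 1029, 1066, 2590 → median = 933
|x − 933| sorted: 0, 19, 23, 67, 80, 96, 119, 133, 140, 290, 1657 → MAD = 96
Robust SD ≈ 1.4826 × 96 = 142.330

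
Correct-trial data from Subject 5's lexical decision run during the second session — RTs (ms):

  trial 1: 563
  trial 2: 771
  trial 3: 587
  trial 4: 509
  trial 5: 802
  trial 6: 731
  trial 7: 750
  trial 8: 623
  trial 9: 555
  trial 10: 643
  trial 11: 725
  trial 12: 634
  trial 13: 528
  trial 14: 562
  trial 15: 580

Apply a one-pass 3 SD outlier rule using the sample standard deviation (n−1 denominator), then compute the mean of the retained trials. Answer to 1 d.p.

n = 15, ΣRT = 9563, M = 637.533
Σ(x−M)² = 126605.73; s = √(126605.73/14) = 95.096
Cutoffs: 637.533 ± 3·95.096 → [352.2, 922.8]
No RTs fall outside the cutoffs; all 15 retained. Mean = 9563/15 = 637.533

637.5 ms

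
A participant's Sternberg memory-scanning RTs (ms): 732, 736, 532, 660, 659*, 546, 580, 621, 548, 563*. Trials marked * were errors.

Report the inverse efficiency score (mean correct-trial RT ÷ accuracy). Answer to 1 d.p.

Correct trials (n=8): 732, 736, 532, 660, 546, 580, 621, 548
Mean correct RT = 4955/8 = 619.3750 ms
Proportion correct = 8/10
IES = 619.3750 / (8/10) = 774.219 ms

774.2 ms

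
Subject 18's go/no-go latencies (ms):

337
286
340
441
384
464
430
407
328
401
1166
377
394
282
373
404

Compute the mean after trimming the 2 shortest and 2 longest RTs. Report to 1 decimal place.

384.7 ms

Sorted: 282, 286, 328, 337, 340, 373, 377, 384, 394, 401, 404, 407, 430, 441, 464, 1166
Drop lowest 2 (282, 286) and highest 2 (464, 1166)
Remaining (n=12): Σ = 4616, mean = 4616/12 = 384.667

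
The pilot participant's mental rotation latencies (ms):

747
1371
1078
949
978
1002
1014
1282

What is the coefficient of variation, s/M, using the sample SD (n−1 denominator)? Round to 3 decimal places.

n = 8, Σ = 8421, M = 1052.6250
Σ(x−M)² = 268387.875; s = √(268387.875/7) = 195.8089
CV = 195.8089 / 1052.6250 = 0.18602

0.186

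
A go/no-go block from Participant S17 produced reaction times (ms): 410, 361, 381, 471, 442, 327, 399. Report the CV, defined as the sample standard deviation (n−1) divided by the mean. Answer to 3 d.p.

n = 7, Σ = 2791, M = 398.7143
Σ(x−M)² = 14105.429; s = √(14105.429/6) = 48.4861
CV = 48.4861 / 398.7143 = 0.12161

0.122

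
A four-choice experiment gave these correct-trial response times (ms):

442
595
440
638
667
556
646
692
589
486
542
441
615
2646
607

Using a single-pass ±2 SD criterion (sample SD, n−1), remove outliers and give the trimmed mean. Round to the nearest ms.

n = 15, ΣRT = 10602, M = 706.800
Σ(x−M)² = 4126096.40; s = √(4126096.40/14) = 542.882
Cutoffs: 706.800 ± 2·542.882 → [-379.0, 1792.6]
Outside: 2646 → excluded.
Retained (n=14): Σ = 7956, mean = 7956/14 = 568.286

568 ms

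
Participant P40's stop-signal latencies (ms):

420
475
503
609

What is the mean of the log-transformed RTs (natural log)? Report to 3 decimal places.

ln(RT): 6.0403, 6.1633, 6.2206, 6.4118
Σ ln(RT) = 24.8360
Mean = 24.8360/4 = 6.20899

6.209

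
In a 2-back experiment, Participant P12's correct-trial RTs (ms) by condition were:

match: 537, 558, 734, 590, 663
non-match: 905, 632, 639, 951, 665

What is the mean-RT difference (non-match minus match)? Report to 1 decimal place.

142.0 ms

M(match) = 3082/5 = 616.400
M(non-match) = 3792/5 = 758.400
Difference = 758.400 − 616.400 = 142.000 ms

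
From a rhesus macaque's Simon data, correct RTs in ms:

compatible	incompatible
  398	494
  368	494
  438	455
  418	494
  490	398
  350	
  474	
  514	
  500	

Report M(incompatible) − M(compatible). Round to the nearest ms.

M(compatible) = 3950/9 = 438.889
M(incompatible) = 2335/5 = 467.000
Difference = 467.000 − 438.889 = 28.111 ms

28 ms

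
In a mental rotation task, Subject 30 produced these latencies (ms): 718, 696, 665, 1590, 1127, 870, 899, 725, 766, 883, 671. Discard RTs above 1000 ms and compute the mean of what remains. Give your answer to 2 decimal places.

765.89 ms

Excluded: 1127, 1590
Retained (n=9): Σ = 6893
Mean = 6893/9 = 765.8889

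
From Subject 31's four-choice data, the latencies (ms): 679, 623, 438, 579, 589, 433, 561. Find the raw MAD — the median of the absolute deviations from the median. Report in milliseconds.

Sorted: 433, 438, 561, 579, 589, 623, 679 → median = 579
|x − 579|: 100, 44, 141, 0, 10, 146, 18
Sorted deviations: 0, 10, 18, 44, 100, 141, 146 → MAD = 44

44 ms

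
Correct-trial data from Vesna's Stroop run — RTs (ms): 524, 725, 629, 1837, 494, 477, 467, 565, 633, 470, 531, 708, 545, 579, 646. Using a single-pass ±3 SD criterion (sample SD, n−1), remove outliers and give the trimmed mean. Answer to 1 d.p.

n = 15, ΣRT = 9830, M = 655.333
Σ(x−M)² = 1591759.33; s = √(1591759.33/14) = 337.190
Cutoffs: 655.333 ± 3·337.190 → [-356.2, 1666.9]
Outside: 1837 → excluded.
Retained (n=14): Σ = 7993, mean = 7993/14 = 570.929

570.9 ms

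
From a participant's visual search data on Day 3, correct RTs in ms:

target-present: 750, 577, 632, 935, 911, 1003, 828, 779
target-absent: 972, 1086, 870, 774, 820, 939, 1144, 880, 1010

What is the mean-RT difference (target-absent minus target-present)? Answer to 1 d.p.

142.0 ms

M(target-present) = 6415/8 = 801.875
M(target-absent) = 8495/9 = 943.889
Difference = 943.889 − 801.875 = 142.014 ms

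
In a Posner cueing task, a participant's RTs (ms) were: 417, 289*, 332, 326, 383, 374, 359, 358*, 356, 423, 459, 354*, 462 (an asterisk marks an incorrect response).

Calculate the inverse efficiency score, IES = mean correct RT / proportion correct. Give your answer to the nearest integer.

Correct trials (n=10): 417, 332, 326, 383, 374, 359, 356, 423, 459, 462
Mean correct RT = 3891/10 = 389.1000 ms
Proportion correct = 10/13
IES = 389.1000 / (10/13) = 505.830 ms

506 ms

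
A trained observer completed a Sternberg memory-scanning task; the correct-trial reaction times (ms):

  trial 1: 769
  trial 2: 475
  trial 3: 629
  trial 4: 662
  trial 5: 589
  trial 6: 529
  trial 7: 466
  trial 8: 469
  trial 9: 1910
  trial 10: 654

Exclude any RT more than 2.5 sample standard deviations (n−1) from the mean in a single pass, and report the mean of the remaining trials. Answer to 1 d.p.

582.4 ms

n = 10, ΣRT = 7152, M = 715.200
Σ(x−M)² = 1675455.60; s = √(1675455.60/9) = 431.465
Cutoffs: 715.200 ± 2.5·431.465 → [-363.5, 1793.9]
Outside: 1910 → excluded.
Retained (n=9): Σ = 5242, mean = 5242/9 = 582.444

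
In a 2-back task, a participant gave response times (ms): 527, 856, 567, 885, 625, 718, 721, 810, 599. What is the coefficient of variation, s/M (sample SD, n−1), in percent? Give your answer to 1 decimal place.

n = 9, Σ = 6308, M = 700.8889
Σ(x−M)² = 134862.889; s = √(134862.889/8) = 129.8378
CV = 129.8378 / 700.8889 = 0.18525 = 18.525%

18.5%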